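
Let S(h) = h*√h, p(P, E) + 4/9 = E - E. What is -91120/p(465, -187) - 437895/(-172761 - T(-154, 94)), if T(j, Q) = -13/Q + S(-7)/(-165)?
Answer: 1472027478677337099853710/7179832601877561973 - 4468972454100*I*√7/7179832601877561973 ≈ 2.0502e+5 - 1.6468e-6*I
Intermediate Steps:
p(P, E) = -4/9 (p(P, E) = -4/9 + (E - E) = -4/9 + 0 = -4/9)
S(h) = h^(3/2)
T(j, Q) = -13/Q + 7*I*√7/165 (T(j, Q) = -13/Q + (-7)^(3/2)/(-165) = -13/Q - 7*I*√7*(-1/165) = -13/Q + 7*I*√7/165)
-91120/p(465, -187) - 437895/(-172761 - T(-154, 94)) = -91120/(-4/9) - 437895/(-172761 - (-13/94 + 7*I*√7/165)) = -91120*(-9/4) - 437895/(-172761 - (-13*1/94 + 7*I*√7/165)) = 205020 - 437895/(-172761 - (-13/94 + 7*I*√7/165)) = 205020 - 437895/(-172761 + (13/94 - 7*I*√7/165)) = 205020 - 437895/(-16239521/94 - 7*I*√7/165)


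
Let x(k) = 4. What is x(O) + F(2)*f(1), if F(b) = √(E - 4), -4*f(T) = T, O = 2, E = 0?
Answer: 4 - I/2 ≈ 4.0 - 0.5*I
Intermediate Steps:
f(T) = -T/4
F(b) = 2*I (F(b) = √(0 - 4) = √(-4) = 2*I)
x(O) + F(2)*f(1) = 4 + (2*I)*(-¼*1) = 4 + (2*I)*(-¼) = 4 - I/2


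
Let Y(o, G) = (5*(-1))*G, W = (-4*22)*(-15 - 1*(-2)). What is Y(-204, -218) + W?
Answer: 2234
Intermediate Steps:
W = 1144 (W = -88*(-15 + 2) = -88*(-13) = 1144)
Y(o, G) = -5*G
Y(-204, -218) + W = -5*(-218) + 1144 = 1090 + 1144 = 2234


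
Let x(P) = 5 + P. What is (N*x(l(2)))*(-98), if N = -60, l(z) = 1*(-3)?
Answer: 11760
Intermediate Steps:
l(z) = -3
(N*x(l(2)))*(-98) = -60*(5 - 3)*(-98) = -60*2*(-98) = -120*(-98) = 11760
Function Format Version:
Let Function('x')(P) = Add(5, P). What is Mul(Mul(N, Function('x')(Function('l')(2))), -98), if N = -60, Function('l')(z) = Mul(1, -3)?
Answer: 11760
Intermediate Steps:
Function('l')(z) = -3
Mul(Mul(N, Function('x')(Function('l')(2))), -98) = Mul(Mul(-60, Add(5, -3)), -98) = Mul(Mul(-60, 2), -98) = Mul(-120, -98) = 11760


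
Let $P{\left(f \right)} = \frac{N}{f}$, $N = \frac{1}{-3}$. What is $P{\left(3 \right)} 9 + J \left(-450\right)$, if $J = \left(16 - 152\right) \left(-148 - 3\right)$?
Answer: $-9241201$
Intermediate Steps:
$J = 20536$ ($J = \left(-136\right) \left(-151\right) = 20536$)
$N = - \frac{1}{3} \approx -0.33333$
$P{\left(f \right)} = - \frac{1}{3 f}$
$P{\left(3 \right)} 9 + J \left(-450\right) = - \frac{1}{3 \cdot 3} \cdot 9 + 20536 \left(-450\right) = \left(- \frac{1}{3}\right) \frac{1}{3} \cdot 9 - 9241200 = \left(- \frac{1}{9}\right) 9 - 9241200 = -1 - 9241200 = -9241201$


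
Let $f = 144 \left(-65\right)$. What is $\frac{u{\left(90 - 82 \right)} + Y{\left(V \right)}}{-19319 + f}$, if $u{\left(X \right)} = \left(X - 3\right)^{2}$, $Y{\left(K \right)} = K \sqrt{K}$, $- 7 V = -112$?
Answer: $- \frac{89}{28679} \approx -0.0031033$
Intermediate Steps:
$V = 16$ ($V = \left(- \frac{1}{7}\right) \left(-112\right) = 16$)
$Y{\left(K \right)} = K^{\frac{3}{2}}$
$f = -9360$
$u{\left(X \right)} = \left(-3 + X\right)^{2}$
$\frac{u{\left(90 - 82 \right)} + Y{\left(V \right)}}{-19319 + f} = \frac{\left(-3 + \left(90 - 82\right)\right)^{2} + 16^{\frac{3}{2}}}{-19319 - 9360} = \frac{\left(-3 + 8\right)^{2} + 64}{-28679} = \left(5^{2} + 64\right) \left(- \frac{1}{28679}\right) = \left(25 + 64\right) \left(- \frac{1}{28679}\right) = 89 \left(- \frac{1}{28679}\right) = - \frac{89}{28679}$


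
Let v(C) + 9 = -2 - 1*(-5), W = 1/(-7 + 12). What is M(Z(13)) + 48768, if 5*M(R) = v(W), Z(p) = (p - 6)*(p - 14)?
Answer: 243834/5 ≈ 48767.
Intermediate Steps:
W = ⅕ (W = 1/5 = ⅕ ≈ 0.20000)
Z(p) = (-14 + p)*(-6 + p) (Z(p) = (-6 + p)*(-14 + p) = (-14 + p)*(-6 + p))
v(C) = -6 (v(C) = -9 + (-2 - 1*(-5)) = -9 + (-2 + 5) = -9 + 3 = -6)
M(R) = -6/5 (M(R) = (⅕)*(-6) = -6/5)
M(Z(13)) + 48768 = -6/5 + 48768 = 243834/5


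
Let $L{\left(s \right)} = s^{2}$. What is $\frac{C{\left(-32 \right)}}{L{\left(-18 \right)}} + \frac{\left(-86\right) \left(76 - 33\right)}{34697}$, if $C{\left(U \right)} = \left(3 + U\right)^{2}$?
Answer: $\frac{27982025}{11241828} \approx 2.4891$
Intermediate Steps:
$\frac{C{\left(-32 \right)}}{L{\left(-18 \right)}} + \frac{\left(-86\right) \left(76 - 33\right)}{34697} = \frac{\left(3 - 32\right)^{2}}{\left(-18\right)^{2}} + \frac{\left(-86\right) \left(76 - 33\right)}{34697} = \frac{\left(-29\right)^{2}}{324} + \left(-86\right) 43 \cdot \frac{1}{34697} = 841 \cdot \frac{1}{324} - \frac{3698}{34697} = \frac{841}{324} - \frac{3698}{34697} = \frac{27982025}{11241828}$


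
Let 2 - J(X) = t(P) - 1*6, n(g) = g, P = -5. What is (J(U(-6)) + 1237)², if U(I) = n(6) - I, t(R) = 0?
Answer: 1550025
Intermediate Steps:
U(I) = 6 - I
J(X) = 8 (J(X) = 2 - (0 - 1*6) = 2 - (0 - 6) = 2 - 1*(-6) = 2 + 6 = 8)
(J(U(-6)) + 1237)² = (8 + 1237)² = 1245² = 1550025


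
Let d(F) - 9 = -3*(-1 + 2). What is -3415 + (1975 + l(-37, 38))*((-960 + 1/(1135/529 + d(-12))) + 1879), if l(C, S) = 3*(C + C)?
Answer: 6928041265/4309 ≈ 1.6078e+6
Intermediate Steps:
d(F) = 6 (d(F) = 9 - 3*(-1 + 2) = 9 - 3*1 = 9 - 3 = 6)
l(C, S) = 6*C (l(C, S) = 3*(2*C) = 6*C)
-3415 + (1975 + l(-37, 38))*((-960 + 1/(1135/529 + d(-12))) + 1879) = -3415 + (1975 + 6*(-37))*((-960 + 1/(1135/529 + 6)) + 1879) = -3415 + (1975 - 222)*((-960 + 1/(1135*(1/529) + 6)) + 1879) = -3415 + 1753*((-960 + 1/(1135/529 + 6)) + 1879) = -3415 + 1753*((-960 + 1/(4309/529)) + 1879) = -3415 + 1753*((-960 + 529/4309) + 1879) = -3415 + 1753*(-4136111/4309 + 1879) = -3415 + 1753*(3960500/4309) = -3415 + 6942756500/4309 = 6928041265/4309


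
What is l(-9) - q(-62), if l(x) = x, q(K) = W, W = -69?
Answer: 60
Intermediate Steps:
q(K) = -69
l(-9) - q(-62) = -9 - 1*(-69) = -9 + 69 = 60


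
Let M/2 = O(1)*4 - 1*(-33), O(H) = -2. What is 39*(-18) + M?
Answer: -652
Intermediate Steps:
M = 50 (M = 2*(-2*4 - 1*(-33)) = 2*(-8 + 33) = 2*25 = 50)
39*(-18) + M = 39*(-18) + 50 = -702 + 50 = -652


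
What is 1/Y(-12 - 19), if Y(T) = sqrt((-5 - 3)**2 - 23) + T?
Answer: -31/920 - sqrt(41)/920 ≈ -0.040656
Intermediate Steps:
Y(T) = T + sqrt(41) (Y(T) = sqrt((-8)**2 - 23) + T = sqrt(64 - 23) + T = sqrt(41) + T = T + sqrt(41))
1/Y(-12 - 19) = 1/((-12 - 19) + sqrt(41)) = 1/(-31 + sqrt(41))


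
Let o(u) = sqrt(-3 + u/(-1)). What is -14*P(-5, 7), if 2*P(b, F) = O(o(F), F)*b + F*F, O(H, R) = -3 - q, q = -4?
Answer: -308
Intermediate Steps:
o(u) = sqrt(-3 - u) (o(u) = sqrt(-3 + u*(-1)) = sqrt(-3 - u))
O(H, R) = 1 (O(H, R) = -3 - 1*(-4) = -3 + 4 = 1)
P(b, F) = b/2 + F**2/2 (P(b, F) = (1*b + F*F)/2 = (b + F**2)/2 = b/2 + F**2/2)
-14*P(-5, 7) = -14*((1/2)*(-5) + (1/2)*7**2) = -14*(-5/2 + (1/2)*49) = -14*(-5/2 + 49/2) = -14*22 = -308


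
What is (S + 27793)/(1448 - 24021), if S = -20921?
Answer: -6872/22573 ≈ -0.30443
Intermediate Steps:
(S + 27793)/(1448 - 24021) = (-20921 + 27793)/(1448 - 24021) = 6872/(-22573) = 6872*(-1/22573) = -6872/22573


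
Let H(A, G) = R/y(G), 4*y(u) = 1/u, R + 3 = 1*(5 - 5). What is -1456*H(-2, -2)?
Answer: -34944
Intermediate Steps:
R = -3 (R = -3 + 1*(5 - 5) = -3 + 1*0 = -3 + 0 = -3)
y(u) = 1/(4*u) (y(u) = (1/u)/4 = 1/(4*u))
H(A, G) = -12*G (H(A, G) = -3*4*G = -12*G)
-1456*H(-2, -2) = -(-17472)*(-2) = -1456*24 = -34944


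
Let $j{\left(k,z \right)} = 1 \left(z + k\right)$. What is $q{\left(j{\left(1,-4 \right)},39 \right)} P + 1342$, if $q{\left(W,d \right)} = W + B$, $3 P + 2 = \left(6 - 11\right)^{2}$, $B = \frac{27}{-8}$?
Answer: $\frac{10345}{8} \approx 1293.1$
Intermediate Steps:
$j{\left(k,z \right)} = k + z$ ($j{\left(k,z \right)} = 1 \left(k + z\right) = k + z$)
$B = - \frac{27}{8}$ ($B = 27 \left(- \frac{1}{8}\right) = - \frac{27}{8} \approx -3.375$)
$P = \frac{23}{3}$ ($P = - \frac{2}{3} + \frac{\left(6 - 11\right)^{2}}{3} = - \frac{2}{3} + \frac{\left(-5\right)^{2}}{3} = - \frac{2}{3} + \frac{1}{3} \cdot 25 = - \frac{2}{3} + \frac{25}{3} = \frac{23}{3} \approx 7.6667$)
$q{\left(W,d \right)} = - \frac{27}{8} + W$ ($q{\left(W,d \right)} = W - \frac{27}{8} = - \frac{27}{8} + W$)
$q{\left(j{\left(1,-4 \right)},39 \right)} P + 1342 = \left(- \frac{27}{8} + \left(1 - 4\right)\right) \frac{23}{3} + 1342 = \left(- \frac{27}{8} - 3\right) \frac{23}{3} + 1342 = \left(- \frac{51}{8}\right) \frac{23}{3} + 1342 = - \frac{391}{8} + 1342 = \frac{10345}{8}$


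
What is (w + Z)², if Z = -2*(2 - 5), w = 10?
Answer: 256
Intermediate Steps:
Z = 6 (Z = -2*(-3) = 6)
(w + Z)² = (10 + 6)² = 16² = 256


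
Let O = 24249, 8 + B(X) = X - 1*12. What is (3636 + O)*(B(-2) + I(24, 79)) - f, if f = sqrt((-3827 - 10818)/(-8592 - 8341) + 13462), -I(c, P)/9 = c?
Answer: -6636630 - sqrt(3860159978703)/16933 ≈ -6.6367e+6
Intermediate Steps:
B(X) = -20 + X (B(X) = -8 + (X - 1*12) = -8 + (X - 12) = -8 + (-12 + X) = -20 + X)
I(c, P) = -9*c
f = sqrt(3860159978703)/16933 (f = sqrt(-14645/(-16933) + 13462) = sqrt(-14645*(-1/16933) + 13462) = sqrt(14645/16933 + 13462) = sqrt(227966691/16933) = sqrt(3860159978703)/16933 ≈ 116.03)
(3636 + O)*(B(-2) + I(24, 79)) - f = (3636 + 24249)*((-20 - 2) - 9*24) - sqrt(3860159978703)/16933 = 27885*(-22 - 216) - sqrt(3860159978703)/16933 = 27885*(-238) - sqrt(3860159978703)/16933 = -6636630 - sqrt(3860159978703)/16933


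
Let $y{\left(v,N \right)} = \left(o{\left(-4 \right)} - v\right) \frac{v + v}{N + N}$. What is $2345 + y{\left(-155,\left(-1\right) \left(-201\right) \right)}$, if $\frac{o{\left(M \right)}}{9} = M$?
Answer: $\frac{452900}{201} \approx 2253.2$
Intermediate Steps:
$o{\left(M \right)} = 9 M$
$y{\left(v,N \right)} = \frac{v \left(-36 - v\right)}{N}$ ($y{\left(v,N \right)} = \left(9 \left(-4\right) - v\right) \frac{v + v}{N + N} = \left(-36 - v\right) \frac{2 v}{2 N} = \left(-36 - v\right) 2 v \frac{1}{2 N} = \left(-36 - v\right) \frac{v}{N} = \frac{v \left(-36 - v\right)}{N}$)
$2345 + y{\left(-155,\left(-1\right) \left(-201\right) \right)} = 2345 - - \frac{155 \left(36 - 155\right)}{\left(-1\right) \left(-201\right)} = 2345 - \left(-155\right) \frac{1}{201} \left(-119\right) = 2345 - \frac{18445}{201} = \frac{452900}{201}$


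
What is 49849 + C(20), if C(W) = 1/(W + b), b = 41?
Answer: 3040790/61 ≈ 49849.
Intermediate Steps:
C(W) = 1/(41 + W) (C(W) = 1/(W + 41) = 1/(41 + W))
49849 + C(20) = 49849 + 1/(41 + 20) = 49849 + 1/61 = 3040790/61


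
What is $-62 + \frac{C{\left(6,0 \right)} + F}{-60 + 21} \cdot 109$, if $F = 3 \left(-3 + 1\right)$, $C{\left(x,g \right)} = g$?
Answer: $- \frac{588}{13} \approx -45.231$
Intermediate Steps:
$F = -6$ ($F = 3 \left(-2\right) = -6$)
$-62 + \frac{C{\left(6,0 \right)} + F}{-60 + 21} \cdot 109 = -62 + \frac{0 - 6}{-60 + 21} \cdot 109 = -62 + - \frac{6}{-39} \cdot 109 = -62 + \left(-6\right) \left(- \frac{1}{39}\right) 109 = -62 + \frac{2}{13} \cdot 109 = -62 + \frac{218}{13} = - \frac{588}{13}$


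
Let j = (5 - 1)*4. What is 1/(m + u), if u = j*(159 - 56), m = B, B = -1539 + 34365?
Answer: 1/34474 ≈ 2.9007e-5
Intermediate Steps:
j = 16 (j = 4*4 = 16)
B = 32826
m = 32826
u = 1648 (u = 16*(159 - 56) = 16*103 = 1648)
1/(m + u) = 1/(32826 + 1648) = 1/34474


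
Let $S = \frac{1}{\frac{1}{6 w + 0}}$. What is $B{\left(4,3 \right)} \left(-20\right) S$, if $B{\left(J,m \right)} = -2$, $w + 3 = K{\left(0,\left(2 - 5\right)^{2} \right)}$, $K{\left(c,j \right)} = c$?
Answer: $-720$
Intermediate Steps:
$w = -3$ ($w = -3 + 0 = -3$)
$S = -18$ ($S = \frac{1}{\frac{1}{6 \left(-3\right) + 0}} = \frac{1}{\frac{1}{-18 + 0}} = \frac{1}{\frac{1}{-18}} = \frac{1}{- \frac{1}{18}} = -18$)
$B{\left(4,3 \right)} \left(-20\right) S = \left(-2\right) \left(-20\right) \left(-18\right) = 40 \left(-18\right) = -720$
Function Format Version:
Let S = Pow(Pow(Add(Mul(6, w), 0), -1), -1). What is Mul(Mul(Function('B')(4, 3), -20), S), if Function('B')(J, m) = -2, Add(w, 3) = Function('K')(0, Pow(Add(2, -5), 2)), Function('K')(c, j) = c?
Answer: -720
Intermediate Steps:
w = -3 (w = Add(-3, 0) = -3)
S = -18 (S = Pow(Pow(Add(Mul(6, -3), 0), -1), -1) = Pow(Pow(Add(-18, 0), -1), -1) = Pow(Pow(-18, -1), -1) = Pow(Rational(-1, 18), -1) = -18)
Mul(Mul(Function('B')(4, 3), -20), S) = Mul(Mul(-2, -20), -18) = Mul(40, -18) = -720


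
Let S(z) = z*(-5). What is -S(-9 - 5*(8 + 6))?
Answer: -395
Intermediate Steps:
S(z) = -5*z
-S(-9 - 5*(8 + 6)) = -(-5)*(-9 - 5*(8 + 6)) = -(-5)*(-9 - 5*14) = -(-5)*(-9 - 70) = -(-5)*(-79) = -1*395 = -395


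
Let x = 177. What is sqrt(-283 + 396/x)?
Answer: I*sqrt(977335)/59 ≈ 16.756*I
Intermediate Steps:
sqrt(-283 + 396/x) = sqrt(-283 + 396/177) = sqrt(-283 + 396*(1/177)) = sqrt(-283 + 132/59) = sqrt(-16565/59) = I*sqrt(977335)/59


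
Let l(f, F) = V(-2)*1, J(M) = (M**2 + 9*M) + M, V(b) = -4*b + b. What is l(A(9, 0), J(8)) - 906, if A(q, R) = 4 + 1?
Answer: -900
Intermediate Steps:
V(b) = -3*b
A(q, R) = 5
J(M) = M**2 + 10*M
l(f, F) = 6 (l(f, F) = -3*(-2)*1 = 6*1 = 6)
l(A(9, 0), J(8)) - 906 = 6 - 906 = -900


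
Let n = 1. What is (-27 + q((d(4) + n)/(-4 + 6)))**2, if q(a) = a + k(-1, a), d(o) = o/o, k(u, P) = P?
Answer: 625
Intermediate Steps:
d(o) = 1
q(a) = 2*a (q(a) = a + a = 2*a)
(-27 + q((d(4) + n)/(-4 + 6)))**2 = (-27 + 2*((1 + 1)/(-4 + 6)))**2 = (-27 + 2*(2/2))**2 = (-27 + 2*(2*(1/2)))**2 = (-27 + 2*1)**2 = (-27 + 2)**2 = (-25)**2 = 625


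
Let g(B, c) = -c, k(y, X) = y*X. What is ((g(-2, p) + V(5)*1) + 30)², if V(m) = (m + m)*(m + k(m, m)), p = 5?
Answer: 105625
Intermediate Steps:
k(y, X) = X*y
V(m) = 2*m*(m + m²) (V(m) = (m + m)*(m + m*m) = (2*m)*(m + m²) = 2*m*(m + m²))
((g(-2, p) + V(5)*1) + 30)² = ((-1*5 + (2*5²*(1 + 5))*1) + 30)² = ((-5 + (2*25*6)*1) + 30)² = ((-5 + 300*1) + 30)² = ((-5 + 300) + 30)² = (295 + 30)² = 325² = 105625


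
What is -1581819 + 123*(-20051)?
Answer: -4048092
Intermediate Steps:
-1581819 + 123*(-20051) = -1581819 - 2466273 = -4048092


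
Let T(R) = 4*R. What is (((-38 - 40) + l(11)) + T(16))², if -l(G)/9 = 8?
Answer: 7396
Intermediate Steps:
l(G) = -72 (l(G) = -9*8 = -72)
(((-38 - 40) + l(11)) + T(16))² = (((-38 - 40) - 72) + 4*16)² = ((-78 - 72) + 64)² = (-150 + 64)² = (-86)² = 7396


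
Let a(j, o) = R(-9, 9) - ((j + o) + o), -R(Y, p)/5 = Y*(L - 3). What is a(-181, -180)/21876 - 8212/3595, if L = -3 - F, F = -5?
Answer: -44465648/19661055 ≈ -2.2616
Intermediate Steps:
L = 2 (L = -3 - 1*(-5) = -3 + 5 = 2)
R(Y, p) = 5*Y (R(Y, p) = -5*Y*(2 - 3) = -5*Y*(-1) = -(-5)*Y = 5*Y)
a(j, o) = -45 - j - 2*o (a(j, o) = 5*(-9) - ((j + o) + o) = -45 - (j + 2*o) = -45 + (-j - 2*o) = -45 - j - 2*o)
a(-181, -180)/21876 - 8212/3595 = (-45 - 1*(-181) - 2*(-180))/21876 - 8212/3595 = (-45 + 181 + 360)*(1/21876) - 8212*1/3595 = 496*(1/21876) - 8212/3595 = 124/5469 - 8212/3595 = -44465648/19661055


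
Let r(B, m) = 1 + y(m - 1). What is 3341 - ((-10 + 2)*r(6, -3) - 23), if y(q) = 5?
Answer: 3412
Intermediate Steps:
r(B, m) = 6 (r(B, m) = 1 + 5 = 6)
3341 - ((-10 + 2)*r(6, -3) - 23) = 3341 - ((-10 + 2)*6 - 23) = 3341 - (-8*6 - 23) = 3341 - (-48 - 23) = 3341 - 1*(-71) = 3341 + 71 = 3412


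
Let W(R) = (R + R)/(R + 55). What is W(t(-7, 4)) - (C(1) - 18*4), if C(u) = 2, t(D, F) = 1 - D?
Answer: 4426/63 ≈ 70.254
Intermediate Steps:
W(R) = 2*R/(55 + R) (W(R) = (2*R)/(55 + R) = 2*R/(55 + R))
W(t(-7, 4)) - (C(1) - 18*4) = 2*(1 - 1*(-7))/(55 + (1 - 1*(-7))) - (2 - 18*4) = 2*(1 + 7)/(55 + (1 + 7)) - (2 - 72) = 2*8/(55 + 8) - 1*(-70) = 2*8/63 + 70 = 2*8*(1/63) + 70 = 16/63 + 70 = 4426/63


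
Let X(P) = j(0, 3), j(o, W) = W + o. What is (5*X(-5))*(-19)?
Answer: -285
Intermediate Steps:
X(P) = 3 (X(P) = 3 + 0 = 3)
(5*X(-5))*(-19) = (5*3)*(-19) = 15*(-19) = -285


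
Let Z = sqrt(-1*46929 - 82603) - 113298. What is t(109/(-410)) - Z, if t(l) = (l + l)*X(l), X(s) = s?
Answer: 9522708781/84050 - 2*I*sqrt(32383) ≈ 1.133e+5 - 359.91*I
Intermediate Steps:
t(l) = 2*l**2 (t(l) = (l + l)*l = (2*l)*l = 2*l**2)
Z = -113298 + 2*I*sqrt(32383) (Z = sqrt(-46929 - 82603) - 113298 = sqrt(-129532) - 113298 = 2*I*sqrt(32383) - 113298 = -113298 + 2*I*sqrt(32383) ≈ -1.133e+5 + 359.91*I)
t(109/(-410)) - Z = 2*(109/(-410))**2 - (-113298 + 2*I*sqrt(32383)) = 2*(109*(-1/410))**2 + (113298 - 2*I*sqrt(32383)) = 2*(-109/410)**2 + (113298 - 2*I*sqrt(32383)) = 2*(11881/168100) + (113298 - 2*I*sqrt(32383)) = 11881/84050 + (113298 - 2*I*sqrt(32383)) = 9522708781/84050 - 2*I*sqrt(32383)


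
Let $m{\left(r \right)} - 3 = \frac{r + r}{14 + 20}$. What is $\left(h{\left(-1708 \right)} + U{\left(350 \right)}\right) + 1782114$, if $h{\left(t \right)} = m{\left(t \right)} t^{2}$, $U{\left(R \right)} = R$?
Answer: $- \frac{4803604560}{17} \approx -2.8257 \cdot 10^{8}$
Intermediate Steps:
$m{\left(r \right)} = 3 + \frac{r}{17}$ ($m{\left(r \right)} = 3 + \frac{r + r}{14 + 20} = 3 + \frac{2 r}{34} = 3 + 2 r \frac{1}{34} = 3 + \frac{r}{17}$)
$h{\left(t \right)} = t^{2} \left(3 + \frac{t}{17}\right)$ ($h{\left(t \right)} = \left(3 + \frac{t}{17}\right) t^{2} = t^{2} \left(3 + \frac{t}{17}\right)$)
$\left(h{\left(-1708 \right)} + U{\left(350 \right)}\right) + 1782114 = \left(\frac{\left(-1708\right)^{2} \left(51 - 1708\right)}{17} + 350\right) + 1782114 = \left(\frac{1}{17} \cdot 2917264 \left(-1657\right) + 350\right) + 1782114 = \left(- \frac{4833906448}{17} + 350\right) + 1782114 = - \frac{4833900498}{17} + 1782114 = - \frac{4803604560}{17}$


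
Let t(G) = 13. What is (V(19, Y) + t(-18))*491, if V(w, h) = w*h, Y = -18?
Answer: -161539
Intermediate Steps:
V(w, h) = h*w
(V(19, Y) + t(-18))*491 = (-18*19 + 13)*491 = (-342 + 13)*491 = -329*491 = -161539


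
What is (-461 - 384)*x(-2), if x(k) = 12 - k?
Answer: -11830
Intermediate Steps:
(-461 - 384)*x(-2) = (-461 - 384)*(12 - 1*(-2)) = -845*(12 + 2) = -845*14 = -11830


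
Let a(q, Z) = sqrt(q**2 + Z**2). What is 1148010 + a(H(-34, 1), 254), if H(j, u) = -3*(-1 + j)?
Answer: 1148010 + sqrt(75541) ≈ 1.1483e+6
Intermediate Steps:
H(j, u) = 3 - 3*j
a(q, Z) = sqrt(Z**2 + q**2)
1148010 + a(H(-34, 1), 254) = 1148010 + sqrt(254**2 + (3 - 3*(-34))**2) = 1148010 + sqrt(64516 + (3 + 102)**2) = 1148010 + sqrt(64516 + 105**2) = 1148010 + sqrt(64516 + 11025) = 1148010 + sqrt(75541)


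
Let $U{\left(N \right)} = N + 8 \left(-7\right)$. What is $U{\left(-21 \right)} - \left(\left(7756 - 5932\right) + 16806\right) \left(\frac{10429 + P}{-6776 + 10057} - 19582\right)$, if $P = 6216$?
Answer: $\frac{1196639988473}{3281} \approx 3.6472 \cdot 10^{8}$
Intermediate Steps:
$U{\left(N \right)} = -56 + N$ ($U{\left(N \right)} = N - 56 = -56 + N$)
$U{\left(-21 \right)} - \left(\left(7756 - 5932\right) + 16806\right) \left(\frac{10429 + P}{-6776 + 10057} - 19582\right) = \left(-56 - 21\right) - \left(\left(7756 - 5932\right) + 16806\right) \left(\frac{10429 + 6216}{-6776 + 10057} - 19582\right) = -77 - \left(1824 + 16806\right) \left(\frac{16645}{3281} - 19582\right) = -77 - 18630 \left(16645 \cdot \frac{1}{3281} - 19582\right) = -77 - 18630 \left(\frac{16645}{3281} - 19582\right) = -77 - 18630 \left(- \frac{64231897}{3281}\right) = -77 - - \frac{1196640241110}{3281} = -77 + \frac{1196640241110}{3281} = \frac{1196639988473}{3281}$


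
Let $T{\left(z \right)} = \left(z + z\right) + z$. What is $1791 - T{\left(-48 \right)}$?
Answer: $1935$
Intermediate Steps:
$T{\left(z \right)} = 3 z$ ($T{\left(z \right)} = 2 z + z = 3 z$)
$1791 - T{\left(-48 \right)} = 1791 - 3 \left(-48\right) = 1791 - -144 = 1791 + 144 = 1935$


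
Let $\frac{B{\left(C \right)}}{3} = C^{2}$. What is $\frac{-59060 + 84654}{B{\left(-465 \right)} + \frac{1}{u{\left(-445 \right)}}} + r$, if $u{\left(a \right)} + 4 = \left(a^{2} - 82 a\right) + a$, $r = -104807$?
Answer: $- \frac{15913130353997453}{151832762551} \approx -1.0481 \cdot 10^{5}$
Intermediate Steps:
$B{\left(C \right)} = 3 C^{2}$
$u{\left(a \right)} = -4 + a^{2} - 81 a$ ($u{\left(a \right)} = -4 + \left(\left(a^{2} - 82 a\right) + a\right) = -4 + \left(a^{2} - 81 a\right) = -4 + a^{2} - 81 a$)
$\frac{-59060 + 84654}{B{\left(-465 \right)} + \frac{1}{u{\left(-445 \right)}}} + r = \frac{-59060 + 84654}{3 \left(-465\right)^{2} + \frac{1}{-4 + \left(-445\right)^{2} - -36045}} - 104807 = \frac{25594}{3 \cdot 216225 + \frac{1}{-4 + 198025 + 36045}} - 104807 = \frac{25594}{648675 + \frac{1}{234066}} - 104807 = \frac{25594}{\frac{151832762551}{234066}} - 104807 = 25594 \cdot \frac{234066}{151832762551} - 104807 = \frac{5990685204}{151832762551} - 104807 = - \frac{15913130353997453}{151832762551}$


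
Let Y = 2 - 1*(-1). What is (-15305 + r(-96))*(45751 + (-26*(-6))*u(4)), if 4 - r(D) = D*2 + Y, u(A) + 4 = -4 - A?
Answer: -663099448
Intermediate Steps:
Y = 3 (Y = 2 + 1 = 3)
u(A) = -8 - A (u(A) = -4 + (-4 - A) = -8 - A)
r(D) = 1 - 2*D (r(D) = 4 - (D*2 + 3) = 4 - (2*D + 3) = 4 - (3 + 2*D) = 4 + (-3 - 2*D) = 1 - 2*D)
(-15305 + r(-96))*(45751 + (-26*(-6))*u(4)) = (-15305 + (1 - 2*(-96)))*(45751 + (-26*(-6))*(-8 - 1*4)) = (-15305 + (1 + 192))*(45751 + 156*(-8 - 4)) = (-15305 + 193)*(45751 + 156*(-12)) = -15112*(45751 - 1872) = -15112*43879 = -663099448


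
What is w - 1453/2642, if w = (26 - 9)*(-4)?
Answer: -181109/2642 ≈ -68.550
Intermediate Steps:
w = -68 (w = 17*(-4) = -68)
w - 1453/2642 = -68 - 1453/2642 = -181109/2642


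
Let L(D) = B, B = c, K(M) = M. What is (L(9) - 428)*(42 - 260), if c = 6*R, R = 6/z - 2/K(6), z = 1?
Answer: 85892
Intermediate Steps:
R = 17/3 (R = 6/1 - 2/6 = 6*1 - 2*1/6 = 6 - 1/3 = 17/3 ≈ 5.6667)
c = 34 (c = 6*(17/3) = 34)
B = 34
L(D) = 34
(L(9) - 428)*(42 - 260) = (34 - 428)*(42 - 260) = -394*(-218) = 85892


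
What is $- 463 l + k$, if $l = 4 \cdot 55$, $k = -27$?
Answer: $-101887$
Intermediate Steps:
$l = 220$
$- 463 l + k = \left(-463\right) 220 - 27 = -101860 - 27 = -101887$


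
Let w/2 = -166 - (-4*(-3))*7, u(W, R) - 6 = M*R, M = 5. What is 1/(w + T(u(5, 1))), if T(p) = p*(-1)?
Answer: -1/511 ≈ -0.0019569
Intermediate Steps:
u(W, R) = 6 + 5*R
T(p) = -p
w = -500 (w = 2*(-166 - (-4*(-3))*7) = 2*(-166 - 12*7) = 2*(-166 - 1*84) = 2*(-166 - 84) = 2*(-250) = -500)
1/(w + T(u(5, 1))) = 1/(-500 - (6 + 5*1)) = 1/(-500 - (6 + 5)) = 1/(-500 - 1*11) = 1/(-500 - 11) = 1/(-511) = -1/511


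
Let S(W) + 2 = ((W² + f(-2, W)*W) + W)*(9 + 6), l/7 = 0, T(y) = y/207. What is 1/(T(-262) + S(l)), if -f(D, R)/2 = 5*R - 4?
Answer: -207/676 ≈ -0.30621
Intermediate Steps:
T(y) = y/207 (T(y) = y*(1/207) = y/207)
l = 0 (l = 7*0 = 0)
f(D, R) = 8 - 10*R (f(D, R) = -2*(5*R - 4) = -2*(-4 + 5*R) = 8 - 10*R)
S(W) = -2 + 15*W + 15*W² + 15*W*(8 - 10*W) (S(W) = -2 + ((W² + (8 - 10*W)*W) + W)*(9 + 6) = -2 + ((W² + W*(8 - 10*W)) + W)*15 = -2 + (W + W² + W*(8 - 10*W))*15 = -2 + (15*W + 15*W² + 15*W*(8 - 10*W)) = -2 + 15*W + 15*W² + 15*W*(8 - 10*W))
1/(T(-262) + S(l)) = 1/((1/207)*(-262) + (-2 - 135*0² + 135*0)) = 1/(-262/207 + (-2 - 135*0 + 0)) = 1/(-262/207 + (-2 + 0 + 0)) = 1/(-262/207 - 2) = 1/(-676/207) = -207/676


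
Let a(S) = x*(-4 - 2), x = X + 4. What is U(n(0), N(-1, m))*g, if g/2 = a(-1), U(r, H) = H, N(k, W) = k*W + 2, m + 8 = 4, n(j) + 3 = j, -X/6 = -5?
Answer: -2448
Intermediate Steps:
X = 30 (X = -6*(-5) = 30)
n(j) = -3 + j
m = -4 (m = -8 + 4 = -4)
x = 34 (x = 30 + 4 = 34)
N(k, W) = 2 + W*k (N(k, W) = W*k + 2 = 2 + W*k)
a(S) = -204 (a(S) = 34*(-4 - 2) = 34*(-6) = -204)
g = -408 (g = 2*(-204) = -408)
U(n(0), N(-1, m))*g = (2 - 4*(-1))*(-408) = (2 + 4)*(-408) = 6*(-408) = -2448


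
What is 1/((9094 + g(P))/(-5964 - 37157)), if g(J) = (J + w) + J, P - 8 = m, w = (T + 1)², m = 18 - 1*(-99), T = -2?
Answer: -43121/9345 ≈ -4.6143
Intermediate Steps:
m = 117 (m = 18 + 99 = 117)
w = 1 (w = (-2 + 1)² = (-1)² = 1)
P = 125 (P = 8 + 117 = 125)
g(J) = 1 + 2*J (g(J) = (J + 1) + J = (1 + J) + J = 1 + 2*J)
1/((9094 + g(P))/(-5964 - 37157)) = 1/((9094 + (1 + 2*125))/(-5964 - 37157)) = 1/((9094 + (1 + 250))/(-43121)) = 1/((9094 + 251)*(-1/43121)) = 1/(9345*(-1/43121)) = 1/(-9345/43121) = -43121/9345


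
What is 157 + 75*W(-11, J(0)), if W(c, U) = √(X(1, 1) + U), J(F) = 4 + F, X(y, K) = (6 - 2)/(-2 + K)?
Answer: 157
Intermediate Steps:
X(y, K) = 4/(-2 + K)
W(c, U) = √(-4 + U) (W(c, U) = √(4/(-2 + 1) + U) = √(4/(-1) + U) = √(4*(-1) + U) = √(-4 + U))
157 + 75*W(-11, J(0)) = 157 + 75*√(-4 + (4 + 0)) = 157 + 75*√(-4 + 4) = 157 + 75*√0 = 157 + 75*0 = 157 + 0 = 157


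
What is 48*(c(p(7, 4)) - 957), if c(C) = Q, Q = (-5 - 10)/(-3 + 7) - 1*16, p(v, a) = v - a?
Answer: -46884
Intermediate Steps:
Q = -79/4 (Q = -15/4 - 16 = -79/4 ≈ -19.750)
c(C) = -79/4
48*(c(p(7, 4)) - 957) = 48*(-79/4 - 957) = 48*(-3907/4) = -46884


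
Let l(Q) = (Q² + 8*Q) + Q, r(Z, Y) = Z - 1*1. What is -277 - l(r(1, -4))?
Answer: -277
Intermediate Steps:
r(Z, Y) = -1 + Z (r(Z, Y) = Z - 1 = -1 + Z)
l(Q) = Q² + 9*Q
-277 - l(r(1, -4)) = -277 - (-1 + 1)*(9 + (-1 + 1)) = -277 - 0*(9 + 0) = -277 - 0*9 = -277 - 1*0 = -277 + 0 = -277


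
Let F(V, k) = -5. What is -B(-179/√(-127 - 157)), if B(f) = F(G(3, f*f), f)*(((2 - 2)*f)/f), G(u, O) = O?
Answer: 0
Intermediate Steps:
B(f) = 0 (B(f) = -5*(2 - 2)*f/f = -5*0*f/f = -0/f = -5*0 = 0)
-B(-179/√(-127 - 157)) = -1*0 = 0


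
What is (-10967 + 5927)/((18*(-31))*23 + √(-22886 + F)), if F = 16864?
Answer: 32341680/82358789 + 2520*I*√6022/82358789 ≈ 0.39269 + 0.0023744*I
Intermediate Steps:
(-10967 + 5927)/((18*(-31))*23 + √(-22886 + F)) = (-10967 + 5927)/((18*(-31))*23 + √(-22886 + 16864)) = -5040/(-558*23 + √(-6022)) = -5040/(-12834 + I*√6022)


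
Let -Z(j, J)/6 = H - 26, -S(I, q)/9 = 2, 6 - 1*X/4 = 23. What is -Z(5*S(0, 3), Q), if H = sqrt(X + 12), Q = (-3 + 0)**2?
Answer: -156 + 12*I*sqrt(14) ≈ -156.0 + 44.9*I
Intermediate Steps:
X = -68 (X = 24 - 4*23 = 24 - 92 = -68)
S(I, q) = -18 (S(I, q) = -9*2 = -18)
Q = 9 (Q = (-3)**2 = 9)
H = 2*I*sqrt(14) (H = sqrt(-68 + 12) = sqrt(-56) = 2*I*sqrt(14) ≈ 7.4833*I)
Z(j, J) = 156 - 12*I*sqrt(14) (Z(j, J) = -6*(2*I*sqrt(14) - 26) = -6*(-26 + 2*I*sqrt(14)) = 156 - 12*I*sqrt(14))
-Z(5*S(0, 3), Q) = -(156 - 12*I*sqrt(14)) = -156 + 12*I*sqrt(14)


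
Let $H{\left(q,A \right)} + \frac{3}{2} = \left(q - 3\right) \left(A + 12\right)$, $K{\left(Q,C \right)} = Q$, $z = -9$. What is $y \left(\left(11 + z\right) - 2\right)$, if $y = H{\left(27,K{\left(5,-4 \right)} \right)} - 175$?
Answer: $0$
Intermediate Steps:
$H{\left(q,A \right)} = - \frac{3}{2} + \left(-3 + q\right) \left(12 + A\right)$ ($H{\left(q,A \right)} = - \frac{3}{2} + \left(q - 3\right) \left(A + 12\right) = - \frac{3}{2} + \left(-3 + q\right) \left(12 + A\right)$)
$y = \frac{463}{2}$ ($y = \left(- \frac{75}{2} - 15 + 12 \cdot 27 + 5 \cdot 27\right) - 175 = \left(- \frac{75}{2} - 15 + 324 + 135\right) - 175 = \frac{813}{2} - 175 = \frac{463}{2} \approx 231.5$)
$y \left(\left(11 + z\right) - 2\right) = \frac{463 \left(\left(11 - 9\right) - 2\right)}{2} = \frac{463 \left(2 - 2\right)}{2} = \frac{463}{2} \cdot 0 = 0$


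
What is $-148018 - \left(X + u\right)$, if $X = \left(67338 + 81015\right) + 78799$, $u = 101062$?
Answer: $-476232$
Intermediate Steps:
$X = 227152$ ($X = 148353 + 78799 = 227152$)
$-148018 - \left(X + u\right) = -148018 - \left(227152 + 101062\right) = -148018 - 328214 = -476232$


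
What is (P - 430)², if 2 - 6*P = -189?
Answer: 5707321/36 ≈ 1.5854e+5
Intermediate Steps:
P = 191/6 (P = ⅓ - ⅙*(-189) = ⅓ + 63/2 = 191/6 ≈ 31.833)
(P - 430)² = (191/6 - 430)² = (-2389/6)² = 5707321/36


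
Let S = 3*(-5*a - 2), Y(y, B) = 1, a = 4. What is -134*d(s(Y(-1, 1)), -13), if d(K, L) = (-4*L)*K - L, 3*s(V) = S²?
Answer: -10119278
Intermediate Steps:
S = -66 (S = 3*(-5*4 - 2) = 3*(-20 - 2) = 3*(-22) = -66)
s(V) = 1452 (s(V) = (⅓)*(-66)² = (⅓)*4356 = 1452)
d(K, L) = -L - 4*K*L (d(K, L) = -4*K*L - L = -L - 4*K*L)
-134*d(s(Y(-1, 1)), -13) = -(-134)*(-13)*(1 + 4*1452) = -(-134)*(-13)*(1 + 5808) = -(-134)*(-13)*5809 = -134*75517 = -10119278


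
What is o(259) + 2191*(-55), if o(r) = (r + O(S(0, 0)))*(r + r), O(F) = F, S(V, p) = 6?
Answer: 16765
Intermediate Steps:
o(r) = 2*r*(6 + r) (o(r) = (r + 6)*(r + r) = (6 + r)*(2*r) = 2*r*(6 + r))
o(259) + 2191*(-55) = 2*259*(6 + 259) + 2191*(-55) = 2*259*265 - 120505 = 137270 - 120505 = 16765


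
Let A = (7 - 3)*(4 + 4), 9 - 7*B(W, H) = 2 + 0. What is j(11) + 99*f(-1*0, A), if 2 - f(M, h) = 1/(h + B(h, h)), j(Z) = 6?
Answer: 201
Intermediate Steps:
B(W, H) = 1 (B(W, H) = 9/7 - (2 + 0)/7 = 9/7 - 1/7*2 = 9/7 - 2/7 = 1)
A = 32 (A = 4*8 = 32)
f(M, h) = 2 - 1/(1 + h) (f(M, h) = 2 - 1/(h + 1) = 2 - 1/(1 + h))
j(11) + 99*f(-1*0, A) = 6 + 99*((1 + 2*32)/(1 + 32)) = 6 + 99*((1 + 64)/33) = 6 + 99*((1/33)*65) = 6 + 99*(65/33) = 6 + 195 = 201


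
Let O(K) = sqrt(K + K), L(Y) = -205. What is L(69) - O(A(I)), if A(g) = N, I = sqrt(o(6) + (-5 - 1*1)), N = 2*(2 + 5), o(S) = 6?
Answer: -205 - 2*sqrt(7) ≈ -210.29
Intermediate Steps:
N = 14 (N = 2*7 = 14)
I = 0 (I = sqrt(6 + (-5 - 1*1)) = sqrt(6 + (-5 - 1)) = sqrt(6 - 6) = sqrt(0) = 0)
A(g) = 14
O(K) = sqrt(2)*sqrt(K) (O(K) = sqrt(2*K) = sqrt(2)*sqrt(K))
L(69) - O(A(I)) = -205 - sqrt(2)*sqrt(14) = -205 - 2*sqrt(7)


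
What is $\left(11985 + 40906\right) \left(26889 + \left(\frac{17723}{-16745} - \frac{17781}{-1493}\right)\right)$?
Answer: $\frac{35569406195773961}{25000285} \approx 1.4228 \cdot 10^{9}$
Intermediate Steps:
$\left(11985 + 40906\right) \left(26889 + \left(\frac{17723}{-16745} - \frac{17781}{-1493}\right)\right) = 52891 \left(26889 + \left(17723 \left(- \frac{1}{16745}\right) - - \frac{17781}{1493}\right)\right) = 52891 \left(26889 + \left(- \frac{17723}{16745} + \frac{17781}{1493}\right)\right) = 52891 \left(26889 + \frac{271282406}{25000285}\right) = 52891 \cdot \frac{672503945771}{25000285} = \frac{35569406195773961}{25000285}$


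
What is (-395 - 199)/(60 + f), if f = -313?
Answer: 54/23 ≈ 2.3478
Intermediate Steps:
(-395 - 199)/(60 + f) = (-395 - 199)/(60 - 313) = -594/(-253) = -594*(-1/253) = 54/23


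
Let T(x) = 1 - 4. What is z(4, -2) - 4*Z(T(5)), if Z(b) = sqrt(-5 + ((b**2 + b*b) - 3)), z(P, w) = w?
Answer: -2 - 4*sqrt(10) ≈ -14.649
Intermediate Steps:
T(x) = -3
Z(b) = sqrt(-8 + 2*b**2) (Z(b) = sqrt(-5 + ((b**2 + b**2) - 3)) = sqrt(-5 + (2*b**2 - 3)) = sqrt(-5 + (-3 + 2*b**2)) = sqrt(-8 + 2*b**2))
z(4, -2) - 4*Z(T(5)) = -2 - 4*sqrt(-8 + 2*(-3)**2) = -2 - 4*sqrt(-8 + 2*9) = -2 - 4*sqrt(-8 + 18) = -2 - 4*sqrt(10)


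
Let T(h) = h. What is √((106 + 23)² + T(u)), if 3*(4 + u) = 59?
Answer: √149910/3 ≈ 129.06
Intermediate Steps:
u = 47/3 (u = -4 + (⅓)*59 = -4 + 59/3 = 47/3 ≈ 15.667)
√((106 + 23)² + T(u)) = √((106 + 23)² + 47/3) = √(129² + 47/3) = √(16641 + 47/3) = √(49970/3) = √149910/3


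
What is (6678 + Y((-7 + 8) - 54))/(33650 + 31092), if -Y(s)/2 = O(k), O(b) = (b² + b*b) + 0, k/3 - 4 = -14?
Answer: 1539/32371 ≈ 0.047543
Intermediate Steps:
k = -30 (k = 12 + 3*(-14) = 12 - 42 = -30)
O(b) = 2*b² (O(b) = (b² + b²) + 0 = 2*b² + 0 = 2*b²)
Y(s) = -3600 (Y(s) = -4*(-30)² = -4*900 = -2*1800 = -3600)
(6678 + Y((-7 + 8) - 54))/(33650 + 31092) = (6678 - 3600)/(33650 + 31092) = 3078/64742 = 3078*(1/64742) = 1539/32371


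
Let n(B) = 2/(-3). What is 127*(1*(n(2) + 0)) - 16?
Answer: -302/3 ≈ -100.67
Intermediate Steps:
n(B) = -⅔ (n(B) = 2*(-⅓) = -⅔)
127*(1*(n(2) + 0)) - 16 = 127*(1*(-⅔ + 0)) - 16 = 127*(1*(-⅔)) - 16 = 127*(-⅔) - 16 = -254/3 - 16 = -302/3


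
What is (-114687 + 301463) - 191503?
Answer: -4727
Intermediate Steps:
(-114687 + 301463) - 191503 = 186776 - 191503 = -4727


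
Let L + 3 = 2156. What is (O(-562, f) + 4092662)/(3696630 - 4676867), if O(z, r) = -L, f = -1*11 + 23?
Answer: -4090509/980237 ≈ -4.1730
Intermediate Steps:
f = 12 (f = -11 + 23 = 12)
L = 2153 (L = -3 + 2156 = 2153)
O(z, r) = -2153 (O(z, r) = -1*2153 = -2153)
(O(-562, f) + 4092662)/(3696630 - 4676867) = (-2153 + 4092662)/(3696630 - 4676867) = 4090509/(-980237) = 4090509*(-1/980237) = -4090509/980237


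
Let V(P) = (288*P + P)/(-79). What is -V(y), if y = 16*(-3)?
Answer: -13872/79 ≈ -175.59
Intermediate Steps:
y = -48
V(P) = -289*P/79 (V(P) = (289*P)*(-1/79) = -289*P/79)
-V(y) = -(-289)*(-48)/79 = -1*13872/79 = -13872/79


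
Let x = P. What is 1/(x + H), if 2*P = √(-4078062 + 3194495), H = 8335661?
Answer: 33342644/277932978111251 - 2*I*√883567/277932978111251 ≈ 1.1997e-7 - 6.7641e-12*I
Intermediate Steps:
P = I*√883567/2 (P = √(-4078062 + 3194495)/2 = √(-883567)/2 = (I*√883567)/2 = I*√883567/2 ≈ 469.99*I)
x = I*√883567/2 ≈ 469.99*I
1/(x + H) = 1/(I*√883567/2 + 8335661) = 1/(8335661 + I*√883567/2)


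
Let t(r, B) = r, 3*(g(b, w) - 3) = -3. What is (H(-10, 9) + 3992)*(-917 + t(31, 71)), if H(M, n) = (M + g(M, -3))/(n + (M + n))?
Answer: -3536026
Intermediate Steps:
g(b, w) = 2 (g(b, w) = 3 + (⅓)*(-3) = 3 - 1 = 2)
H(M, n) = (2 + M)/(M + 2*n) (H(M, n) = (M + 2)/(n + (M + n)) = (2 + M)/(M + 2*n))
(H(-10, 9) + 3992)*(-917 + t(31, 71)) = ((2 - 10)/(-10 + 2*9) + 3992)*(-917 + 31) = (-8/(-10 + 18) + 3992)*(-886) = (-8/8 + 3992)*(-886) = ((⅛)*(-8) + 3992)*(-886) = (-1 + 3992)*(-886) = 3991*(-886) = -3536026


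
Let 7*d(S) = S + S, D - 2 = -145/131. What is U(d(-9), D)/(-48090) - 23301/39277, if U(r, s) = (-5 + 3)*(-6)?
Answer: -3812981/6424595 ≈ -0.59350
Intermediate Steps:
D = 117/131 (D = 2 - 145/131 = 117/131 ≈ 0.89313)
d(S) = 2*S/7 (d(S) = (S + S)/7 = (2*S)/7 = 2*S/7)
U(r, s) = 12 (U(r, s) = -2*(-6) = 12)
U(d(-9), D)/(-48090) - 23301/39277 = 12/(-48090) - 23301/39277 = 12*(-1/48090) - 23301*1/39277 = -2/8015 - 23301/39277 = -3812981/6424595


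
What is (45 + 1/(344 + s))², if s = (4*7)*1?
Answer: 280261081/138384 ≈ 2025.2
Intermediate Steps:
s = 28 (s = 28*1 = 28)
(45 + 1/(344 + s))² = (45 + 1/(344 + 28))² = (45 + 1/372)² = (16741/372)² = 280261081/138384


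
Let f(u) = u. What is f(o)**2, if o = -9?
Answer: 81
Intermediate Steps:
f(o)**2 = (-9)**2 = 81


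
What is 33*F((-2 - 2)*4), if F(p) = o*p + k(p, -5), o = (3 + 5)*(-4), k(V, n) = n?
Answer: 16731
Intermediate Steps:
o = -32 (o = 8*(-4) = -32)
F(p) = -5 - 32*p (F(p) = -32*p - 5 = -5 - 32*p)
33*F((-2 - 2)*4) = 33*(-5 - 32*(-2 - 2)*4) = 33*(-5 - (-128)*4) = 33*(-5 - 32*(-16)) = 33*(-5 + 512) = 33*507 = 16731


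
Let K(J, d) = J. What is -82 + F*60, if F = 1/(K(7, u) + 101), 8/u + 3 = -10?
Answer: -733/9 ≈ -81.444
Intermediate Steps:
u = -8/13 (u = 8/(-3 - 10) = 8/(-13) = 8*(-1/13) = -8/13 ≈ -0.61539)
F = 1/108 (F = 1/(7 + 101) = 1/108 ≈ 0.0092593)
-82 + F*60 = -82 + (1/108)*60 = -82 + 5/9 = -733/9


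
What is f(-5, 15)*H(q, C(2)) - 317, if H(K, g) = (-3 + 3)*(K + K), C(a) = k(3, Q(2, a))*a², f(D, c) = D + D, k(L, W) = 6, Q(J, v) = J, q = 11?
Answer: -317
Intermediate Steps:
f(D, c) = 2*D
C(a) = 6*a²
H(K, g) = 0 (H(K, g) = 0*(2*K) = 0)
f(-5, 15)*H(q, C(2)) - 317 = (2*(-5))*0 - 317 = -10*0 - 317 = 0 - 317 = -317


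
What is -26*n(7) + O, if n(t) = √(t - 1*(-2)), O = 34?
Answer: -44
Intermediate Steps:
n(t) = √(2 + t) (n(t) = √(t + 2) = √(2 + t))
-26*n(7) + O = -26*√(2 + 7) + 34 = -26*√9 + 34 = -26*3 + 34 = -78 + 34 = -44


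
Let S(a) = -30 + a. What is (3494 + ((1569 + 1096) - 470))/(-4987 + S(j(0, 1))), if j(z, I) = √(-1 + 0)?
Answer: -28541713/25170290 - 5689*I/25170290 ≈ -1.1339 - 0.00022602*I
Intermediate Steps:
j(z, I) = I (j(z, I) = √(-1) = I)
(3494 + ((1569 + 1096) - 470))/(-4987 + S(j(0, 1))) = (3494 + ((1569 + 1096) - 470))/(-4987 + (-30 + I)) = (3494 + (2665 - 470))/(-5017 + I) = (3494 + 2195)*((-5017 - I)/25170290) = 5689*((-5017 - I)/25170290) = 5689*(-5017 - I)/25170290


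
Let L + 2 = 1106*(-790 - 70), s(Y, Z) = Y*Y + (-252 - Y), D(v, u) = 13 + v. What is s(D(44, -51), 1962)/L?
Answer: -490/158527 ≈ -0.0030910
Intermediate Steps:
s(Y, Z) = -252 + Y² - Y (s(Y, Z) = Y² + (-252 - Y) = -252 + Y² - Y)
L = -951162 (L = -2 + 1106*(-790 - 70) = -2 + 1106*(-860) = -2 - 951160 = -951162)
s(D(44, -51), 1962)/L = (-252 + (13 + 44)² - (13 + 44))/(-951162) = (-252 + 57² - 1*57)*(-1/951162) = (-252 + 3249 - 57)*(-1/951162) = 2940*(-1/951162) = -490/158527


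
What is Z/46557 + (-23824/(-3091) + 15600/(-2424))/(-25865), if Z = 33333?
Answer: 17342579783/24224460645 ≈ 0.71591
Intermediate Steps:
Z/46557 + (-23824/(-3091) + 15600/(-2424))/(-25865) = 33333/46557 + (-23824/(-3091) + 15600/(-2424))/(-25865) = 33333*(1/46557) + (-23824*(-1/3091) + 15600*(-1/2424))*(-1/25865) = 11111/15519 + (23824/3091 - 650/101)*(-1/25865) = 11111/15519 + (397074/312191)*(-1/25865) = 11111/15519 - 397074/8074820215 = 17342579783/24224460645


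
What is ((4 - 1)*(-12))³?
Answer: -46656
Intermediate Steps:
((4 - 1)*(-12))³ = (3*(-12))³ = (-36)³ = -46656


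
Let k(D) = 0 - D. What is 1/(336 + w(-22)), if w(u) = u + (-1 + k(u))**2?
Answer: 1/755 ≈ 0.0013245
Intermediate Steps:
k(D) = -D
w(u) = u + (-1 - u)**2
1/(336 + w(-22)) = 1/(336 + (-22 + (1 - 22)**2)) = 1/(336 + (-22 + (-21)**2)) = 1/(336 + (-22 + 441)) = 1/(336 + 419) = 1/755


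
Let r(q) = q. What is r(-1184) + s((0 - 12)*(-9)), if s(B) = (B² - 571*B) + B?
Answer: -51080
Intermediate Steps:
s(B) = B² - 570*B
r(-1184) + s((0 - 12)*(-9)) = -1184 + ((0 - 12)*(-9))*(-570 + (0 - 12)*(-9)) = -1184 + (-12*(-9))*(-570 - 12*(-9)) = -1184 + 108*(-570 + 108) = -1184 + 108*(-462) = -1184 - 49896 = -51080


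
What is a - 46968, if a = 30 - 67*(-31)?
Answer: -44861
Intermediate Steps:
a = 2107 (a = 30 + 2077 = 2107)
a - 46968 = 2107 - 46968 = -44861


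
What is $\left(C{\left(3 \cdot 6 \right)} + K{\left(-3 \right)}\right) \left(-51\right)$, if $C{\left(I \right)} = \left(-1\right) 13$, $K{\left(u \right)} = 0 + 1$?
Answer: $612$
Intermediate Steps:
$K{\left(u \right)} = 1$
$C{\left(I \right)} = -13$
$\left(C{\left(3 \cdot 6 \right)} + K{\left(-3 \right)}\right) \left(-51\right) = \left(-13 + 1\right) \left(-51\right) = \left(-12\right) \left(-51\right) = 612$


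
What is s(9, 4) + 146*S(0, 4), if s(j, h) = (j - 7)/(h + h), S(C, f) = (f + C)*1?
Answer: 2337/4 ≈ 584.25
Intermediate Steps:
S(C, f) = C + f (S(C, f) = (C + f)*1 = C + f)
s(j, h) = (-7 + j)/(2*h) (s(j, h) = (-7 + j)/((2*h)) = (-7 + j)*(1/(2*h)) = (-7 + j)/(2*h))
s(9, 4) + 146*S(0, 4) = (1/2)*(-7 + 9)/4 + 146*(0 + 4) = (1/2)*(1/4)*2 + 146*4 = 1/4 + 584 = 2337/4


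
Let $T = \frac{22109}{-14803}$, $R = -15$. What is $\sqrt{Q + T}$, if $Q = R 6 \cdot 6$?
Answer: $\frac{i \sqrt{118656836387}}{14803} \approx 23.27 i$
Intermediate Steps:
$T = - \frac{22109}{14803}$ ($T = 22109 \left(- \frac{1}{14803}\right) = - \frac{22109}{14803} \approx -1.4935$)
$Q = -540$ ($Q = \left(-15\right) 6 \cdot 6 = \left(-90\right) 6 = -540$)
$\sqrt{Q + T} = \sqrt{-540 - \frac{22109}{14803}} = \sqrt{- \frac{8015729}{14803}} = \frac{i \sqrt{118656836387}}{14803}$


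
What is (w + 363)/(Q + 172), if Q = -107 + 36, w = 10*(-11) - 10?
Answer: 243/101 ≈ 2.4059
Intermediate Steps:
w = -120 (w = -110 - 10 = -120)
Q = -71
(w + 363)/(Q + 172) = (-120 + 363)/(-71 + 172) = 243/101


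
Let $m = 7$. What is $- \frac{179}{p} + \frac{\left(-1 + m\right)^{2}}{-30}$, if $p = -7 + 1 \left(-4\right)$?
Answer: $\frac{829}{55} \approx 15.073$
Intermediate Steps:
$p = -11$ ($p = -7 - 4 = -11$)
$- \frac{179}{p} + \frac{\left(-1 + m\right)^{2}}{-30} = - \frac{179}{-11} + \frac{\left(-1 + 7\right)^{2}}{-30} = \left(-179\right) \left(- \frac{1}{11}\right) + 6^{2} \left(- \frac{1}{30}\right) = \frac{179}{11} + 36 \left(- \frac{1}{30}\right) = \frac{179}{11} - \frac{6}{5} = \frac{829}{55}$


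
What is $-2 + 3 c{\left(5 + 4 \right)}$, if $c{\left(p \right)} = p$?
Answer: $25$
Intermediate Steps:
$-2 + 3 c{\left(5 + 4 \right)} = -2 + 3 \left(5 + 4\right) = -2 + 3 \cdot 9 = -2 + 27 = 25$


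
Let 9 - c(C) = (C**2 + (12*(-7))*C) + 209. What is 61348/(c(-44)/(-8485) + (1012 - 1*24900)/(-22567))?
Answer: 2936744020315/83575106 ≈ 35139.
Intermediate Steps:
c(C) = -200 - C**2 + 84*C (c(C) = 9 - ((C**2 + (12*(-7))*C) + 209) = 9 - ((C**2 - 84*C) + 209) = 9 - (209 + C**2 - 84*C) = 9 + (-209 - C**2 + 84*C) = -200 - C**2 + 84*C)
61348/(c(-44)/(-8485) + (1012 - 1*24900)/(-22567)) = 61348/((-200 - 1*(-44)**2 + 84*(-44))/(-8485) + (1012 - 1*24900)/(-22567)) = 61348/((-200 - 1*1936 - 3696)*(-1/8485) + (1012 - 24900)*(-1/22567)) = 61348/((-200 - 1936 - 3696)*(-1/8485) - 23888*(-1/22567)) = 61348/(-5832*(-1/8485) + 23888/22567) = 61348/(5832/8485 + 23888/22567) = 61348/(334300424/191480995) = 61348*(191480995/334300424) = 2936744020315/83575106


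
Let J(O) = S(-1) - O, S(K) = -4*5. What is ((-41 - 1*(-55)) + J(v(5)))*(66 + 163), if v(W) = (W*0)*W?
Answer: -1374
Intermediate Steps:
S(K) = -20
v(W) = 0 (v(W) = 0*W = 0)
J(O) = -20 - O
((-41 - 1*(-55)) + J(v(5)))*(66 + 163) = ((-41 - 1*(-55)) + (-20 - 1*0))*(66 + 163) = ((-41 + 55) + (-20 + 0))*229 = (14 - 20)*229 = -6*229 = -1374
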